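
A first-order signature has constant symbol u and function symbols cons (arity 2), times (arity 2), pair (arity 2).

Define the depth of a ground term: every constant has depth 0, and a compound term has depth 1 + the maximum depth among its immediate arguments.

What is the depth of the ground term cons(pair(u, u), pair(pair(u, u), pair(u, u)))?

depth(pair(u, u)) = 1 + max(0, 0) = 1
depth(pair(pair(u, u), pair(u, u))) = 1 + max(1, 1) = 2
depth(cons(pair(u, u), pair(pair(u, u), pair(u, u)))) = 1 + max(1, 2) = 3

3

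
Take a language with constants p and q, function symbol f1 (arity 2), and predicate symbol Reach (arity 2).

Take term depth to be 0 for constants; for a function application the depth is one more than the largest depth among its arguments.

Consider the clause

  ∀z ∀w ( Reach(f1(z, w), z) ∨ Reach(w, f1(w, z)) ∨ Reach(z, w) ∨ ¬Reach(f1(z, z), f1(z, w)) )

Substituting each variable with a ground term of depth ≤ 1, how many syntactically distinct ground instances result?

Ground terms of depth ≤ 1:
  Count level by level. With function symbols f1/2, the terms of depth ≤ k are the 2 constants together with each function applied to depth-≤(k−1) tuples, so N_k = 2 + N_{k-1}^2.
  N_0 = 2
  N_1 = 2 + 2^2 = 6
  Explicitly: p, q, f1(p, p), f1(p, q), f1(q, p), f1(q, q).
So there are 6 ground terms available for substitution.
There are 2 variables to instantiate (z, w), each occurring in at least one literal, so different choices give different ground instances.
Number of ground instances = 6^2 = 36.

36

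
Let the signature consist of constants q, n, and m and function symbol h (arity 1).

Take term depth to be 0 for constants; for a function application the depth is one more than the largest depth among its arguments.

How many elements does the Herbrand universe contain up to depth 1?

6

If N_k denotes the number of depth-≤k ground terms, the 3 constants give N_0 = 3, and each function symbol of arity r contributes N_{k-1}^r new terms at level k: N_k = 3 + N_{k-1}.
N_0 = 3
N_1 = 3 + 3 = 6
Explicitly: q, n, m, h(q), h(n), h(m).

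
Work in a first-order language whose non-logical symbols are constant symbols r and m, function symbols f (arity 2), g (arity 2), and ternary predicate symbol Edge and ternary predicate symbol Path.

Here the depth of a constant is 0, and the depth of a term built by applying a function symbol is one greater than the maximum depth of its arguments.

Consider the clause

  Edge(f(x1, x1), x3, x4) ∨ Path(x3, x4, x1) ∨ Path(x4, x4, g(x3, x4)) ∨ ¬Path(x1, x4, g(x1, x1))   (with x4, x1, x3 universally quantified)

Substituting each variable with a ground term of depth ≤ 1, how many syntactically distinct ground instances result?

1000

Ground terms of depth ≤ 1:
  If N_k denotes the number of depth-≤k ground terms, the 2 constants give N_0 = 2, and each function symbol of arity r contributes N_{k-1}^r new terms at level k: N_k = 2 + N_{k-1}^2 + N_{k-1}^2.
  N_0 = 2
  N_1 = 2 + 2^2 + 2^2 = 10
  Explicitly: r, m, f(r, r), f(r, m), f(m, r), f(m, m), g(r, r), g(r, m), g(m, r), g(m, m).
So there are 10 ground terms available for substitution.
There are 3 variables to instantiate (x4, x1, x3), each occurring in at least one literal, so different choices give different ground instances.
Number of ground instances = 10^3 = 1000.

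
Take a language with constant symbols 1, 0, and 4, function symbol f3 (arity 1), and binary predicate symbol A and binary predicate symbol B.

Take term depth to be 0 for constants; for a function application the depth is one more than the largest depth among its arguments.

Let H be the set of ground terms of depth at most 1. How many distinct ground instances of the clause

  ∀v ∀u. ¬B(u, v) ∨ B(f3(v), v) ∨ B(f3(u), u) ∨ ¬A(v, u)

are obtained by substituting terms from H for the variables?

Ground terms of depth ≤ 1:
  If N_k denotes the number of depth-≤k ground terms, the 3 constants give N_0 = 3, and each function symbol of arity r contributes N_{k-1}^r new terms at level k: N_k = 3 + N_{k-1}.
  N_0 = 3
  N_1 = 3 + 3 = 6
So there are 6 ground terms available for substitution.
The clause has 2 distinct variables (v, u), each appearing in the body. In the free term algebra distinct substitutions yield syntactically distinct ground instances.
Number of ground instances = 6^2 = 36.

36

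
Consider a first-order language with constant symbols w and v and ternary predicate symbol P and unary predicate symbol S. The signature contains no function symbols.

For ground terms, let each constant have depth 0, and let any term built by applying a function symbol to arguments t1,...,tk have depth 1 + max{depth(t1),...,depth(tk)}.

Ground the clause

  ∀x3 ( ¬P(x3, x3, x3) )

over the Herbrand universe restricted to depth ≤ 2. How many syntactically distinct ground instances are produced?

Ground terms of depth ≤ 2:
  With no function symbols every ground term is a constant, so there are exactly 2 ground terms at every depth bound.
  N_0 = 2
  N_1 = 2
  N_2 = 2
  Explicitly: w, v.
So there are 2 ground terms available for substitution.
There is 1 variable to instantiate (x3),  occurring in at least one literal, so different choices give different ground instances.
Number of ground instances = 2.

2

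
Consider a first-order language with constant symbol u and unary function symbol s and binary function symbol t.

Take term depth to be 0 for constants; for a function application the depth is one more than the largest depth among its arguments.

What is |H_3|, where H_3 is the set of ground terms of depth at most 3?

183

If N_k denotes the number of depth-≤k ground terms, the 1 constant gives N_0 = 1, and each function symbol of arity r contributes N_{k-1}^r new terms at level k: N_k = 1 + N_{k-1} + N_{k-1}^2.
N_0 = 1
N_1 = 1 + 1 + 1^2 = 3
N_2 = 1 + 3 + 3^2 = 13
N_3 = 1 + 13 + 13^2 = 183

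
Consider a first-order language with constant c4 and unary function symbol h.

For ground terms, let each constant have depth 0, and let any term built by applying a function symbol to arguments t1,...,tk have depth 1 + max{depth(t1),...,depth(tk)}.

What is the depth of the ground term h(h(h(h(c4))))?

depth(h(c4)) = 1 + depth(c4) = 1 + 0 = 1
depth(h(h(c4))) = 1 + depth(h(c4)) = 1 + 1 = 2
depth(h(h(h(c4)))) = 1 + depth(h(h(c4))) = 1 + 2 = 3
depth(h(h(h(h(c4))))) = 1 + depth(h(h(h(c4)))) = 1 + 3 = 4

4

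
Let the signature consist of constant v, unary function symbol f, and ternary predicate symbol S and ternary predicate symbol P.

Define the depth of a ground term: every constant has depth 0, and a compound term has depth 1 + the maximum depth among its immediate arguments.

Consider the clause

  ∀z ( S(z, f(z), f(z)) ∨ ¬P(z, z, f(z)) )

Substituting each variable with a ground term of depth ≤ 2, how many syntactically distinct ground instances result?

Ground terms of depth ≤ 2:
  Count level by level. With function symbols f/1, the terms of depth ≤ k are the 1 constant together with each function applied to depth-≤(k−1) tuples, so N_k = 1 + N_{k-1}.
  N_0 = 1
  N_1 = 1 + 1 = 2
  N_2 = 1 + 2 = 3
So there are 3 ground terms available for substitution.
There is 1 variable to instantiate (z),  occurring in at least one literal, so different choices give different ground instances.
Number of ground instances = 3.

3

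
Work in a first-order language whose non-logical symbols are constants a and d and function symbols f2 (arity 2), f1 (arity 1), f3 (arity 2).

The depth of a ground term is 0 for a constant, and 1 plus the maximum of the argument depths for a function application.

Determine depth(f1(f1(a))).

2

depth(f1(a)) = 1 + depth(a) = 1 + 0 = 1
depth(f1(f1(a))) = 1 + depth(f1(a)) = 1 + 1 = 2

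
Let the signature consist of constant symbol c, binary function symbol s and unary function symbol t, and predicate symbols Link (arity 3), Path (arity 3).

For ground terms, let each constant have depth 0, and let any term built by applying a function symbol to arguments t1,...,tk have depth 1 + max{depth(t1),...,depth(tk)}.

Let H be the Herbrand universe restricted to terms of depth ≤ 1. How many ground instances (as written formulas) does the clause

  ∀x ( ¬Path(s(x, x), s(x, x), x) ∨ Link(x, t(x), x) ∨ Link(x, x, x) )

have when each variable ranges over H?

Ground terms of depth ≤ 1:
  Write N_k for the number of ground terms of depth ≤ k. A term of depth ≤ k is either a constant or a function symbol applied to arguments of depth ≤ k−1, so N_k = 1 + N_{k-1}^2 + N_{k-1}.
  N_0 = 1
  N_1 = 1 + 1^2 + 1 = 3
  Explicitly: c, s(c, c), t(c).
So there are 3 ground terms available for substitution.
The body mentions the single quantified variable x; since ground terms form a free algebra, no two substitutions collapse to the same formula.
Number of ground instances = 3.

3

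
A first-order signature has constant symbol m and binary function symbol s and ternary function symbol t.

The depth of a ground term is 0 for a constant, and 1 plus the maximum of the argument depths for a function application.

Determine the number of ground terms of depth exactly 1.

2

If N_k denotes the number of depth-≤k ground terms, the 1 constant gives N_0 = 1, and each function symbol of arity r contributes N_{k-1}^r new terms at level k: N_k = 1 + N_{k-1}^2 + N_{k-1}^3.
N_0 = 1
N_1 = 1 + 1^2 + 1^3 = 3
Terms of depth exactly 1: N_1 − N_0 = 3 − 1 = 2.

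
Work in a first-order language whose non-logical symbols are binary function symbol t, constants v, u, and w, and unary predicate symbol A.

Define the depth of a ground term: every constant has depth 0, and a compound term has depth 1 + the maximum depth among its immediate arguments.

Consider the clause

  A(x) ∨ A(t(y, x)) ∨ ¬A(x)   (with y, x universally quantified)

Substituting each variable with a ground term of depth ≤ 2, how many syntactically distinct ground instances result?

21609

Ground terms of depth ≤ 2:
  Count level by level. With function symbols t/2, the terms of depth ≤ k are the 3 constants together with each function applied to depth-≤(k−1) tuples, so N_k = 3 + N_{k-1}^2.
  N_0 = 3
  N_1 = 3 + 3^2 = 12
  N_2 = 3 + 12^2 = 147
So there are 147 ground terms available for substitution.
Each of y, x ranges independently over the available ground terms, and distinct assignments produce distinct instances.
Number of ground instances = 147^2 = 21609.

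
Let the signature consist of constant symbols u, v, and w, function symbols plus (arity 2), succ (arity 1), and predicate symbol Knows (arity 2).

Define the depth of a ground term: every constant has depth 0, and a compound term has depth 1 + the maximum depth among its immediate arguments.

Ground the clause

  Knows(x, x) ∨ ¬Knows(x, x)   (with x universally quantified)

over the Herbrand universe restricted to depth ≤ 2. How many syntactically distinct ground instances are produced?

Ground terms of depth ≤ 2:
  Let N_k = |{terms of depth ≤ k}|. Then N_0 = 3 and N_k = 3 + N_{k-1}^2 + N_{k-1} for k ≥ 1 (one summand per function symbol, arity giving the exponent).
  N_0 = 3
  N_1 = 3 + 3^2 + 3 = 15
  N_2 = 3 + 15^2 + 15 = 243
So there are 243 ground terms available for substitution.
The variable x ranges independently over the available ground terms, and distinct assignments produce distinct instances.
Number of ground instances = 243.

243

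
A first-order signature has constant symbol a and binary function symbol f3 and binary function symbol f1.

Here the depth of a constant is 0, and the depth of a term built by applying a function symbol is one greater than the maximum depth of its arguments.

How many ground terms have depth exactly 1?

2

Count level by level. With function symbols f3/2, f1/2, the terms of depth ≤ k are the 1 constant together with each function applied to depth-≤(k−1) tuples, so N_k = 1 + N_{k-1}^2 + N_{k-1}^2.
N_0 = 1
N_1 = 1 + 1^2 + 1^2 = 3
Terms of depth exactly 1: N_1 − N_0 = 3 − 1 = 2.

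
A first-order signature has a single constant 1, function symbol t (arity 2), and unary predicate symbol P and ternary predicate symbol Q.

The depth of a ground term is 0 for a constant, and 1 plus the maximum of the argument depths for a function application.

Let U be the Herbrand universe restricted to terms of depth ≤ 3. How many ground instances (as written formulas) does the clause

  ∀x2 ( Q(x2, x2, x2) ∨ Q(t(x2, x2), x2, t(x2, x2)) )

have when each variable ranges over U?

26

Ground terms of depth ≤ 3:
  If N_k denotes the number of depth-≤k ground terms, the 1 constant gives N_0 = 1, and each function symbol of arity r contributes N_{k-1}^r new terms at level k: N_k = 1 + N_{k-1}^2.
  N_0 = 1
  N_1 = 1 + 1^2 = 2
  N_2 = 1 + 2^2 = 5
  N_3 = 1 + 5^2 = 26
So there are 26 ground terms available for substitution.
The clause has 1 distinct variable (x2), which appears in the body. In the free term algebra distinct substitutions yield syntactically distinct ground instances.
Number of ground instances = 26.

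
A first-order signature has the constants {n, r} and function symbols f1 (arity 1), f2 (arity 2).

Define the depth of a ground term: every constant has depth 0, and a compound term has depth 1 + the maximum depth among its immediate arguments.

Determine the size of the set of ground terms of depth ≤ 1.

Write N_k for the number of ground terms of depth ≤ k. A term of depth ≤ k is either a constant or a function symbol applied to arguments of depth ≤ k−1, so N_k = 2 + N_{k-1} + N_{k-1}^2.
N_0 = 2
N_1 = 2 + 2 + 2^2 = 8
Explicitly: n, r, f1(n), f1(r), f2(n, n), f2(n, r), f2(r, n), f2(r, r).

8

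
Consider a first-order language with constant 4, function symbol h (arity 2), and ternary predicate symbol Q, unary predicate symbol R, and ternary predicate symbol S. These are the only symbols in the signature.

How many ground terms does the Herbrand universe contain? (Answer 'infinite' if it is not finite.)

infinite

The signature has at least one function symbol (h, arity 2) and at least one constant (4).
Iterating h gives infinitely many distinct ground terms: 4, h(4, 4), h(h(4, 4), h(4, 4)), ...
So the Herbrand universe is infinite.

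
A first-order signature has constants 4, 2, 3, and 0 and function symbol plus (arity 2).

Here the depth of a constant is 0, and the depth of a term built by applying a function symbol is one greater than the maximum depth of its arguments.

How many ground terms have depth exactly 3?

Let N_k count ground terms of depth at most k. Each non-constant term of depth ≤ k is some function symbol applied to depth-≤(k−1) arguments, giving N_k = 4 + N_{k-1}^2.
N_0 = 4
N_1 = 4 + 4^2 = 20
N_2 = 4 + 20^2 = 404
N_3 = 4 + 404^2 = 163220
Terms of depth exactly 3: N_3 − N_2 = 163220 − 404 = 162816.

162816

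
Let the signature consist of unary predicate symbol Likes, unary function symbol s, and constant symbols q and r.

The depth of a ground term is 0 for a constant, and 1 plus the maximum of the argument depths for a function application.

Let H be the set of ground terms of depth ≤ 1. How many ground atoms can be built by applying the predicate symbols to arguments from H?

First count ground terms of depth ≤ 1.
Let N_k = |{terms of depth ≤ k}|. Then N_0 = 2 and N_k = 2 + N_{k-1} for k ≥ 1 (one summand per function symbol, arity giving the exponent).
N_0 = 2
N_1 = 2 + 2 = 4
So |H| = 4.
Each predicate of arity r yields |H|^r ground atoms (one per choice of an r-tuple from H):
  Likes: 4
Total ground atoms: 4.

4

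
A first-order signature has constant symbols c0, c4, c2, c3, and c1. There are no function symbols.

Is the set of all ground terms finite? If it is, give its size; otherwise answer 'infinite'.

There are no function symbols, so every ground term is one of the 5 constants.
The Herbrand universe is {c0, c4, c2, c3, c1}, which is finite with 5 elements.

5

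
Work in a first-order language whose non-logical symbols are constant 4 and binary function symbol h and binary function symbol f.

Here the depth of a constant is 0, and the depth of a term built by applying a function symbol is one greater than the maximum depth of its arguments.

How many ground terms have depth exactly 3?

704

Count level by level. With function symbols h/2, f/2, the terms of depth ≤ k are the 1 constant together with each function applied to depth-≤(k−1) tuples, so N_k = 1 + N_{k-1}^2 + N_{k-1}^2.
N_0 = 1
N_1 = 1 + 1^2 + 1^2 = 3
N_2 = 1 + 3^2 + 3^2 = 19
N_3 = 1 + 19^2 + 19^2 = 723
Terms of depth exactly 3: N_3 − N_2 = 723 − 19 = 704.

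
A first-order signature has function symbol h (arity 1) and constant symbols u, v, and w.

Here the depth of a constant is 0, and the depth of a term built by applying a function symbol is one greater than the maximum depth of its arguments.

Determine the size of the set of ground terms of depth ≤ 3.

Let N_k count ground terms of depth at most k. Each non-constant term of depth ≤ k is some function symbol applied to depth-≤(k−1) arguments, giving N_k = 3 + N_{k-1}.
N_0 = 3
N_1 = 3 + 3 = 6
N_2 = 3 + 6 = 9
N_3 = 3 + 9 = 12
Explicitly: u, v, w, h(u), h(v), h(w), h(h(u)), h(h(v)), h(h(w)), h(h(h(u))), h(h(h(v))), h(h(h(w))).

12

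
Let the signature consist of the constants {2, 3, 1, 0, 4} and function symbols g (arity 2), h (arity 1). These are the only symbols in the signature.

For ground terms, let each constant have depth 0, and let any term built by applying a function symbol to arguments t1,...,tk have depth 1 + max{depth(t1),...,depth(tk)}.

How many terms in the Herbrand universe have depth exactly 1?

If N_k denotes the number of depth-≤k ground terms, the 5 constants give N_0 = 5, and each function symbol of arity r contributes N_{k-1}^r new terms at level k: N_k = 5 + N_{k-1}^2 + N_{k-1}.
N_0 = 5
N_1 = 5 + 5^2 + 5 = 35
Terms of depth exactly 1: N_1 − N_0 = 35 − 5 = 30.

30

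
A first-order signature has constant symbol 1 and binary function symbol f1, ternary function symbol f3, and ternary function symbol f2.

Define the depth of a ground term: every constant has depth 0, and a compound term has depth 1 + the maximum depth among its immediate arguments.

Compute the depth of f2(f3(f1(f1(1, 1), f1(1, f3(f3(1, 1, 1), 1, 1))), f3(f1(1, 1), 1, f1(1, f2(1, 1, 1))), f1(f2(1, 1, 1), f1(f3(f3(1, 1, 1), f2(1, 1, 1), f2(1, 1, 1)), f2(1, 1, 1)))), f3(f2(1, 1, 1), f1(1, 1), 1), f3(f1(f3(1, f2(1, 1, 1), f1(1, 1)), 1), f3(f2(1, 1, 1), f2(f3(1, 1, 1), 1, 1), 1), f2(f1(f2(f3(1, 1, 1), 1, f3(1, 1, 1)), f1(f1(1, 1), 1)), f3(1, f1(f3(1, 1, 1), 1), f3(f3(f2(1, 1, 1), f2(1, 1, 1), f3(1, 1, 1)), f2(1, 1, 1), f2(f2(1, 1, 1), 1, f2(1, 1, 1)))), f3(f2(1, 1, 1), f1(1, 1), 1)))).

7

depth(f1(1, 1)) = 1 + max(0, 0) = 1
depth(f3(1, 1, 1)) = 1 + max(0, 0, 0) = 1
depth(f3(f3(1, 1, 1), 1, 1)) = 1 + max(1, 0, 0) = 2
depth(f1(1, f3(f3(1, 1, 1), 1, 1))) = 1 + max(0, 2) = 3
depth(f1(f1(1, 1), f1(1, f3(f3(1, 1, 1), 1, 1)))) = 1 + max(1, 3) = 4
depth(f2(1, 1, 1)) = 1 + max(0, 0, 0) = 1
depth(f1(1, f2(1, 1, 1))) = 1 + max(0, 1) = 2
depth(f3(f1(1, 1), 1, f1(1, f2(1, 1, 1)))) = 1 + max(1, 0, 2) = 3
depth(f3(f3(1, 1, 1), f2(1, 1, 1), f2(1, 1, 1))) = 1 + max(1, 1, 1) = 2
depth(f1(f3(f3(1, 1, 1), f2(1, 1, 1), f2(1, 1, 1)), f2(1, 1, 1))) = 1 + max(2, 1) = 3
depth(f1(f2(1, 1, 1), f1(f3(f3(1, 1, 1), f2(1, 1, 1), f2(1, 1, 1)), f2(1, 1, 1)))) = 1 + max(1, 3) = 4
depth(f3(f1(f1(1, 1), f1(1, f3(f3(1, 1, 1), 1, 1))), f3(f1(1, 1), 1, f1(1, f2(1, 1, 1))), f1(f2(1, 1, 1), f1(f3(f3(1, 1, 1), f2(1, 1, 1), f2(1, 1, 1)), f2(1, 1, 1))))) = 1 + max(4, 3, 4) = 5
depth(f3(f2(1, 1, 1), f1(1, 1), 1)) = 1 + max(1, 1, 0) = 2
depth(f3(1, f2(1, 1, 1), f1(1, 1))) = 1 + max(0, 1, 1) = 2
depth(f1(f3(1, f2(1, 1, 1), f1(1, 1)), 1)) = 1 + max(2, 0) = 3
depth(f2(f3(1, 1, 1), 1, 1)) = 1 + max(1, 0, 0) = 2
depth(f3(f2(1, 1, 1), f2(f3(1, 1, 1), 1, 1), 1)) = 1 + max(1, 2, 0) = 3
depth(f2(f3(1, 1, 1), 1, f3(1, 1, 1))) = 1 + max(1, 0, 1) = 2
depth(f1(f1(1, 1), 1)) = 1 + max(1, 0) = 2
depth(f1(f2(f3(1, 1, 1), 1, f3(1, 1, 1)), f1(f1(1, 1), 1))) = 1 + max(2, 2) = 3
depth(f1(f3(1, 1, 1), 1)) = 1 + max(1, 0) = 2
depth(f3(f2(1, 1, 1), f2(1, 1, 1), f3(1, 1, 1))) = 1 + max(1, 1, 1) = 2
depth(f2(f2(1, 1, 1), 1, f2(1, 1, 1))) = 1 + max(1, 0, 1) = 2
depth(f3(f3(f2(1, 1, 1), f2(1, 1, 1), f3(1, 1, 1)), f2(1, 1, 1), f2(f2(1, 1, 1), 1, f2(1, 1, 1)))) = 1 + max(2, 1, 2) = 3
depth(f3(1, f1(f3(1, 1, 1), 1), f3(f3(f2(1, 1, 1), f2(1, 1, 1), f3(1, 1, 1)), f2(1, 1, 1), f2(f2(1, 1, 1), 1, f2(1, 1, 1))))) = 1 + max(0, 2, 3) = 4
depth(f2(f1(f2(f3(1, 1, 1), 1, f3(1, 1, 1)), f1(f1(1, 1), 1)), f3(1, f1(f3(1, 1, 1), 1), f3(f3(f2(1, 1, 1), f2(1, 1, 1), f3(1, 1, 1)), f2(1, 1, 1), f2(f2(1, 1, 1), 1, f2(1, 1, 1)))), f3(f2(1, 1, 1), f1(1, 1), 1))) = 1 + max(3, 4, 2) = 5
depth(f3(f1(f3(1, f2(1, 1, 1), f1(1, 1)), 1), f3(f2(1, 1, 1), f2(f3(1, 1, 1), 1, 1), 1), f2(f1(f2(f3(1, 1, 1), 1, f3(1, 1, 1)), f1(f1(1, 1), 1)), f3(1, f1(f3(1, 1, 1), 1), f3(f3(f2(1, 1, 1), f2(1, 1, 1), f3(1, 1, 1)), f2(1, 1, 1), f2(f2(1, 1, 1), 1, f2(1, 1, 1)))), f3(f2(1, 1, 1), f1(1, 1), 1)))) = 1 + max(3, 3, 5) = 6
depth(f2(f3(f1(f1(1, 1), f1(1, f3(f3(1, 1, 1), 1, 1))), f3(f1(1, 1), 1, f1(1, f2(1, 1, 1))), f1(f2(1, 1, 1), f1(f3(f3(1, 1, 1), f2(1, 1, 1), f2(1, 1, 1)), f2(1, 1, 1)))), f3(f2(1, 1, 1), f1(1, 1), 1), f3(f1(f3(1, f2(1, 1, 1), f1(1, 1)), 1), f3(f2(1, 1, 1), f2(f3(1, 1, 1), 1, 1), 1), f2(f1(f2(f3(1, 1, 1), 1, f3(1, 1, 1)), f1(f1(1, 1), 1)), f3(1, f1(f3(1, 1, 1), 1), f3(f3(f2(1, 1, 1), f2(1, 1, 1), f3(1, 1, 1)), f2(1, 1, 1), f2(f2(1, 1, 1), 1, f2(1, 1, 1)))), f3(f2(1, 1, 1), f1(1, 1), 1))))) = 1 + max(5, 2, 6) = 7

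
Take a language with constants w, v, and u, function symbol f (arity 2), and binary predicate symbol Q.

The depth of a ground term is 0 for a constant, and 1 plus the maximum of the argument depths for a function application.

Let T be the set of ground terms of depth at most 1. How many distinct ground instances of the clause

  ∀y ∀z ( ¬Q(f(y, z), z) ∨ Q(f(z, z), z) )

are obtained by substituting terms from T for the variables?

Ground terms of depth ≤ 1:
  Count level by level. With function symbols f/2, the terms of depth ≤ k are the 3 constants together with each function applied to depth-≤(k−1) tuples, so N_k = 3 + N_{k-1}^2.
  N_0 = 3
  N_1 = 3 + 3^2 = 12
  Explicitly: w, v, u, f(w, w), f(w, v), f(w, u), f(v, w), f(v, v), f(v, u), f(u, w), f(u, v), f(u, u).
So there are 12 ground terms available for substitution.
Each of y, z ranges independently over the available ground terms, and distinct assignments produce distinct instances.
Number of ground instances = 12^2 = 144.

144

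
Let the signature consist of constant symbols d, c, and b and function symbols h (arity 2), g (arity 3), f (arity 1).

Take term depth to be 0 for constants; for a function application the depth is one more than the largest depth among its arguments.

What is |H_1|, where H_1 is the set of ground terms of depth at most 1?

42

If N_k denotes the number of depth-≤k ground terms, the 3 constants give N_0 = 3, and each function symbol of arity r contributes N_{k-1}^r new terms at level k: N_k = 3 + N_{k-1}^2 + N_{k-1}^3 + N_{k-1}.
N_0 = 3
N_1 = 3 + 3^2 + 3^3 + 3 = 42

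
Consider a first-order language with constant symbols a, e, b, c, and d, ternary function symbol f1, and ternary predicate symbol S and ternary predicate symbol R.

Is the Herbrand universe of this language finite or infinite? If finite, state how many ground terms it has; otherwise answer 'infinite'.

The signature has at least one function symbol (f1, arity 3) and at least one constant (a).
Iterating f1 gives infinitely many distinct ground terms: a, f1(a, a, a), f1(f1(a, a, a), f1(a, a, a), f1(a, a, a)), ...
So the Herbrand universe is infinite.

infinite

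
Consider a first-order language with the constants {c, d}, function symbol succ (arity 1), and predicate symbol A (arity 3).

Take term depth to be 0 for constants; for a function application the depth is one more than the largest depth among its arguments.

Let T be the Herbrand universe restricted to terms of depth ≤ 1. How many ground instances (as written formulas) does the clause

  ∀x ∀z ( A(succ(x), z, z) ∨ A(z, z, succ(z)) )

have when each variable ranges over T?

Ground terms of depth ≤ 1:
  Write N_k for the number of ground terms of depth ≤ k. A term of depth ≤ k is either a constant or a function symbol applied to arguments of depth ≤ k−1, so N_k = 2 + N_{k-1}.
  N_0 = 2
  N_1 = 2 + 2 = 4
  Explicitly: c, d, succ(c), succ(d).
So there are 4 ground terms available for substitution.
The clause has 2 distinct variables (x, z), each appearing in the body. In the free term algebra distinct substitutions yield syntactically distinct ground instances.
Number of ground instances = 4^2 = 16.

16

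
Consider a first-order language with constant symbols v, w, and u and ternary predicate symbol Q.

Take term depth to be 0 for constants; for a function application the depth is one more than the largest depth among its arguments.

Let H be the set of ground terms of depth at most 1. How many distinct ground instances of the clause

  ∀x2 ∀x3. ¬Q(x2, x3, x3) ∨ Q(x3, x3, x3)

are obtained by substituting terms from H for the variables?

Ground terms of depth ≤ 1:
  With no function symbols every ground term is a constant, so there are exactly 3 ground terms at every depth bound.
  N_0 = 3
  N_1 = 3
So there are 3 ground terms available for substitution.
Each of x2, x3 ranges independently over the available ground terms, and distinct assignments produce distinct instances.
Number of ground instances = 3^2 = 9.

9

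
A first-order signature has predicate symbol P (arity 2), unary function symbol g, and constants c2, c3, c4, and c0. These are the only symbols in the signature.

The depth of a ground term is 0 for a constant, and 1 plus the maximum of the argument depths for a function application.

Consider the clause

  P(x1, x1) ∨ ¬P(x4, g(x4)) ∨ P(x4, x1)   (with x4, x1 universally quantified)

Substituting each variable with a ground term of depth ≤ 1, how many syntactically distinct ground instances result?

Ground terms of depth ≤ 1:
  If N_k denotes the number of depth-≤k ground terms, the 4 constants give N_0 = 4, and each function symbol of arity r contributes N_{k-1}^r new terms at level k: N_k = 4 + N_{k-1}.
  N_0 = 4
  N_1 = 4 + 4 = 8
  Explicitly: c2, c3, c4, c0, g(c2), g(c3), g(c4), g(c0).
So there are 8 ground terms available for substitution.
Each of x4, x1 ranges independently over the available ground terms, and distinct assignments produce distinct instances.
Number of ground instances = 8^2 = 64.

64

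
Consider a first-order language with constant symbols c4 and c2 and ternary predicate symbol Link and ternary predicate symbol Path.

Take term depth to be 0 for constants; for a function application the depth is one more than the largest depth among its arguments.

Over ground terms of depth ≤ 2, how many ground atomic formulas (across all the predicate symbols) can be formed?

First count ground terms of depth ≤ 2.
With no function symbols every ground term is a constant, so there are exactly 2 ground terms at every depth bound.
N_0 = 2
N_1 = 2
N_2 = 2
So |H| = 2.
Each predicate of arity r yields |H|^r ground atoms (one per choice of an r-tuple from H):
  Link: 2^3 = 8;  Path: 2^3 = 8
Total ground atoms: 8 + 8 = 16.

16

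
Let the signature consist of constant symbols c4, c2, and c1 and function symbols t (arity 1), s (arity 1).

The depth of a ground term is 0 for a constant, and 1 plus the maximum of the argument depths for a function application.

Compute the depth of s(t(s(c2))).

3

depth(s(c2)) = 1 + depth(c2) = 1 + 0 = 1
depth(t(s(c2))) = 1 + depth(s(c2)) = 1 + 1 = 2
depth(s(t(s(c2)))) = 1 + depth(t(s(c2))) = 1 + 2 = 3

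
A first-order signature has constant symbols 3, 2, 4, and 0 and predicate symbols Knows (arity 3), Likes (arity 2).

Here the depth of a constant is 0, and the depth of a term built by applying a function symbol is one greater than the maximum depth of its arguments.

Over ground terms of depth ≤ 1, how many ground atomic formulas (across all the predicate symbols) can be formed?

First count ground terms of depth ≤ 1.
With no function symbols every ground term is a constant, so there are exactly 4 ground terms at every depth bound.
N_0 = 4
N_1 = 4
So |H| = 4.
For each predicate symbol, the number of ground atoms is |H| raised to its arity; summing:
  Knows: 4^3 = 64;  Likes: 4^2 = 16
Total ground atoms: 64 + 16 = 80.

80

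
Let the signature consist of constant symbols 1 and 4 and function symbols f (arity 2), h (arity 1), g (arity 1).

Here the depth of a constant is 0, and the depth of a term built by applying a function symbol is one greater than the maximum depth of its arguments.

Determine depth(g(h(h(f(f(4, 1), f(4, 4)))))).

depth(f(4, 1)) = 1 + max(0, 0) = 1
depth(f(4, 4)) = 1 + max(0, 0) = 1
depth(f(f(4, 1), f(4, 4))) = 1 + max(1, 1) = 2
depth(h(f(f(4, 1), f(4, 4)))) = 1 + depth(f(f(4, 1), f(4, 4))) = 1 + 2 = 3
depth(h(h(f(f(4, 1), f(4, 4))))) = 1 + depth(h(f(f(4, 1), f(4, 4)))) = 1 + 3 = 4
depth(g(h(h(f(f(4, 1), f(4, 4)))))) = 1 + depth(h(h(f(f(4, 1), f(4, 4))))) = 1 + 4 = 5

5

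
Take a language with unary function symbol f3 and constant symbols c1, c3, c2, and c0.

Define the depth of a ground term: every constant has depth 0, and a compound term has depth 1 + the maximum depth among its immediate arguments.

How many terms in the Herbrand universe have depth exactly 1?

Count level by level. With function symbols f3/1, the terms of depth ≤ k are the 4 constants together with each function applied to depth-≤(k−1) tuples, so N_k = 4 + N_{k-1}.
N_0 = 4
N_1 = 4 + 4 = 8
Terms of depth exactly 1: N_1 − N_0 = 8 − 4 = 4.

4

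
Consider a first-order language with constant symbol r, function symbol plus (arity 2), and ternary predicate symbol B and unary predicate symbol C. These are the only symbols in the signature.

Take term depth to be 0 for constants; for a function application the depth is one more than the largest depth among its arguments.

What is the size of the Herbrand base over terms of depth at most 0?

First count ground terms of depth ≤ 0.
If N_k denotes the number of depth-≤k ground terms, the 1 constant gives N_0 = 1, and each function symbol of arity r contributes N_{k-1}^r new terms at level k: N_k = 1 + N_{k-1}^2.
N_0 = 1
So |H| = 1.
Each predicate of arity r yields |H|^r ground atoms (one per choice of an r-tuple from H):
  B: 1^3 = 1;  C: 1
Total ground atoms: 1 + 1 = 2.

2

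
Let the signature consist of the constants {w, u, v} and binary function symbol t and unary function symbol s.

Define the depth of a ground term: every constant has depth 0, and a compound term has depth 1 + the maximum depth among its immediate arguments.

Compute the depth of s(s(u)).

2

depth(s(u)) = 1 + depth(u) = 1 + 0 = 1
depth(s(s(u))) = 1 + depth(s(u)) = 1 + 1 = 2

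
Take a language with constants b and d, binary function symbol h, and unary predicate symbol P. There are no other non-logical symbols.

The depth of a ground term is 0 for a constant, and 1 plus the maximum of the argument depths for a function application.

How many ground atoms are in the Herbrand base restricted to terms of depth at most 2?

38

First count ground terms of depth ≤ 2.
Let N_k = |{terms of depth ≤ k}|. Then N_0 = 2 and N_k = 2 + N_{k-1}^2 for k ≥ 1 (one summand per function symbol, arity giving the exponent).
N_0 = 2
N_1 = 2 + 2^2 = 6
N_2 = 2 + 6^2 = 38
So |H| = 38.
Ground atoms are formed by filling each argument slot of a predicate with a term from H, so an r-ary predicate gives |H|^r atoms:
  P: 38
Total ground atoms: 38.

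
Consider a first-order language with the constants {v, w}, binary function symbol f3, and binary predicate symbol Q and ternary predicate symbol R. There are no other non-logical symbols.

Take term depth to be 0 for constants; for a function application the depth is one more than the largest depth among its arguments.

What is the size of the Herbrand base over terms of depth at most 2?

56316

First count ground terms of depth ≤ 2.
Let N_k = |{terms of depth ≤ k}|. Then N_0 = 2 and N_k = 2 + N_{k-1}^2 for k ≥ 1 (one summand per function symbol, arity giving the exponent).
N_0 = 2
N_1 = 2 + 2^2 = 6
N_2 = 2 + 6^2 = 38
So |H| = 38.
Each predicate of arity r yields |H|^r ground atoms (one per choice of an r-tuple from H):
  Q: 38^2 = 1444;  R: 38^3 = 54872
Total ground atoms: 1444 + 54872 = 56316.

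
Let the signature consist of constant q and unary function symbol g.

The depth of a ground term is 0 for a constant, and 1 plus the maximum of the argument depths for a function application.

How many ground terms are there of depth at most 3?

4

If N_k denotes the number of depth-≤k ground terms, the 1 constant gives N_0 = 1, and each function symbol of arity r contributes N_{k-1}^r new terms at level k: N_k = 1 + N_{k-1}.
N_0 = 1
N_1 = 1 + 1 = 2
N_2 = 1 + 2 = 3
N_3 = 1 + 3 = 4
Explicitly: q, g(q), g(g(q)), g(g(g(q))).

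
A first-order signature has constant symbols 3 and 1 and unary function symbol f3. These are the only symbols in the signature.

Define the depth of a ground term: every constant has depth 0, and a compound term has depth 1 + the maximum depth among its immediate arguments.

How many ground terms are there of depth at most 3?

Let N_k count ground terms of depth at most k. Each non-constant term of depth ≤ k is some function symbol applied to depth-≤(k−1) arguments, giving N_k = 2 + N_{k-1}.
N_0 = 2
N_1 = 2 + 2 = 4
N_2 = 2 + 4 = 6
N_3 = 2 + 6 = 8
Explicitly: 3, 1, f3(3), f3(1), f3(f3(3)), f3(f3(1)), f3(f3(f3(3))), f3(f3(f3(1))).

8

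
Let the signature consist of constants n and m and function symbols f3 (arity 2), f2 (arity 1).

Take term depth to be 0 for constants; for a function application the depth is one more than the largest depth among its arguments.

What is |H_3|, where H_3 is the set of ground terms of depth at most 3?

5552

Write N_k for the number of ground terms of depth ≤ k. A term of depth ≤ k is either a constant or a function symbol applied to arguments of depth ≤ k−1, so N_k = 2 + N_{k-1}^2 + N_{k-1}.
N_0 = 2
N_1 = 2 + 2^2 + 2 = 8
N_2 = 2 + 8^2 + 8 = 74
N_3 = 2 + 74^2 + 74 = 5552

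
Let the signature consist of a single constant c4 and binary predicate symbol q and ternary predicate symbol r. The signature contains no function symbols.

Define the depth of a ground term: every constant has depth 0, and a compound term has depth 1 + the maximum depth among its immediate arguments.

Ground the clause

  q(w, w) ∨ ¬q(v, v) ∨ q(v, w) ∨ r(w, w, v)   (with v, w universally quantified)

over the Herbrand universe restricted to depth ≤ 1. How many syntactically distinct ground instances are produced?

1

Ground terms of depth ≤ 1:
  With no function symbols every ground term is a constant, so there is exactly 1 ground term at every depth bound.
  N_0 = 1
  N_1 = 1
So there is exactly 1 ground term available for substitution.
Each of v, w ranges independently over the available ground terms, and distinct assignments produce distinct instances.
Number of ground instances = 1^2 = 1.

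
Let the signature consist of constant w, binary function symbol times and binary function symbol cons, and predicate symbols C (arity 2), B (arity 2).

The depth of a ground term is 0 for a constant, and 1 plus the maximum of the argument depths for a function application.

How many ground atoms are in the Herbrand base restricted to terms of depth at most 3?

1045458

First count ground terms of depth ≤ 3.
Write N_k for the number of ground terms of depth ≤ k. A term of depth ≤ k is either a constant or a function symbol applied to arguments of depth ≤ k−1, so N_k = 1 + N_{k-1}^2 + N_{k-1}^2.
N_0 = 1
N_1 = 1 + 1^2 + 1^2 = 3
N_2 = 1 + 3^2 + 3^2 = 19
N_3 = 1 + 19^2 + 19^2 = 723
So |H| = 723.
A ground atom is a predicate applied to a tuple of terms from H, so the count is the sum over predicates of |H|^arity:
  C: 723^2 = 522729;  B: 723^2 = 522729
Total ground atoms: 522729 + 522729 = 1045458.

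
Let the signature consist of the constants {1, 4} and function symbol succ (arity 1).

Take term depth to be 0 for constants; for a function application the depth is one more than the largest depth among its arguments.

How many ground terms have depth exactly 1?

Let N_k count ground terms of depth at most k. Each non-constant term of depth ≤ k is some function symbol applied to depth-≤(k−1) arguments, giving N_k = 2 + N_{k-1}.
N_0 = 2
N_1 = 2 + 2 = 4
Terms of depth exactly 1: N_1 − N_0 = 4 − 2 = 2.

2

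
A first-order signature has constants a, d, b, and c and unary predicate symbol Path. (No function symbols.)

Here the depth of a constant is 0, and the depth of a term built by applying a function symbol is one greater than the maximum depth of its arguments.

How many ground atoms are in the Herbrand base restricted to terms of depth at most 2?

4

First count ground terms of depth ≤ 2.
With no function symbols every ground term is a constant, so there are exactly 4 ground terms at every depth bound.
N_0 = 4
N_1 = 4
N_2 = 4
Explicitly: a, d, b, c.
So |H| = 4.
Ground atoms are formed by filling each argument slot of a predicate with a term from H, so an r-ary predicate gives |H|^r atoms:
  Path: 4
Total ground atoms: 4.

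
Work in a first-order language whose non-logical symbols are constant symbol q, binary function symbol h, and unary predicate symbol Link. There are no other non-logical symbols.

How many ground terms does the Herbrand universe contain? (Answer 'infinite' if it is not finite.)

infinite

The signature has at least one function symbol (h, arity 2) and at least one constant (q).
Iterating h gives infinitely many distinct ground terms: q, h(q, q), h(h(q, q), h(q, q)), ...
So the Herbrand universe is infinite.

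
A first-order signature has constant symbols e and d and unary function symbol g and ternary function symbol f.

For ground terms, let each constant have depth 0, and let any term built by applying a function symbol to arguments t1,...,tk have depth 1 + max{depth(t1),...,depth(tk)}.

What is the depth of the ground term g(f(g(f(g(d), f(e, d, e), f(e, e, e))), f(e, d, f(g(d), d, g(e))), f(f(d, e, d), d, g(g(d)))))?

depth(g(d)) = 1 + depth(d) = 1 + 0 = 1
depth(f(e, d, e)) = 1 + max(0, 0, 0) = 1
depth(f(e, e, e)) = 1 + max(0, 0, 0) = 1
depth(f(g(d), f(e, d, e), f(e, e, e))) = 1 + max(1, 1, 1) = 2
depth(g(f(g(d), f(e, d, e), f(e, e, e)))) = 1 + depth(f(g(d), f(e, d, e), f(e, e, e))) = 1 + 2 = 3
depth(g(e)) = 1 + depth(e) = 1 + 0 = 1
depth(f(g(d), d, g(e))) = 1 + max(1, 0, 1) = 2
depth(f(e, d, f(g(d), d, g(e)))) = 1 + max(0, 0, 2) = 3
depth(f(d, e, d)) = 1 + max(0, 0, 0) = 1
depth(g(g(d))) = 1 + depth(g(d)) = 1 + 1 = 2
depth(f(f(d, e, d), d, g(g(d)))) = 1 + max(1, 0, 2) = 3
depth(f(g(f(g(d), f(e, d, e), f(e, e, e))), f(e, d, f(g(d), d, g(e))), f(f(d, e, d), d, g(g(d))))) = 1 + max(3, 3, 3) = 4
depth(g(f(g(f(g(d), f(e, d, e), f(e, e, e))), f(e, d, f(g(d), d, g(e))), f(f(d, e, d), d, g(g(d)))))) = 1 + depth(f(g(f(g(d), f(e, d, e), f(e, e, e))), f(e, d, f(g(d), d, g(e))), f(f(d, e, d), d, g(g(d))))) = 1 + 4 = 5

5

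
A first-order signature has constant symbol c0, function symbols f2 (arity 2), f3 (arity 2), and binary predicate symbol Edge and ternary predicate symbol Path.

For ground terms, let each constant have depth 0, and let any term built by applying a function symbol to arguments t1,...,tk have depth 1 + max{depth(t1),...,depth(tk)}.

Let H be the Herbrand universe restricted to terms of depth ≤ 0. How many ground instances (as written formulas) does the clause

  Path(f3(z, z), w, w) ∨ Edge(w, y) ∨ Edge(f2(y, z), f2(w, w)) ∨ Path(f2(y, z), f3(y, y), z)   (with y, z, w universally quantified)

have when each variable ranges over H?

1

Ground terms of depth ≤ 0:
  Let N_k = |{terms of depth ≤ k}|. Then N_0 = 1 and N_k = 1 + N_{k-1}^2 + N_{k-1}^2 for k ≥ 1 (one summand per function symbol, arity giving the exponent).
  N_0 = 1
  Explicitly: c0.
So there is exactly 1 ground term available for substitution.
The clause has 3 distinct variables (y, z, w), each appearing in the body. In the free term algebra distinct substitutions yield syntactically distinct ground instances.
Number of ground instances = 1^3 = 1.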